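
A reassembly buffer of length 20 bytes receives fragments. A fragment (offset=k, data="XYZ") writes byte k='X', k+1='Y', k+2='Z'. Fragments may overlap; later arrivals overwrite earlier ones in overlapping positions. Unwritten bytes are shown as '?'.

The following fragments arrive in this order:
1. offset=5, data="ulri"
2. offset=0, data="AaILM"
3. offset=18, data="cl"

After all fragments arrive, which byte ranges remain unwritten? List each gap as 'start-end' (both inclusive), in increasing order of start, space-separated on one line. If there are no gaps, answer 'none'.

Answer: 9-17

Derivation:
Fragment 1: offset=5 len=4
Fragment 2: offset=0 len=5
Fragment 3: offset=18 len=2
Gaps: 9-17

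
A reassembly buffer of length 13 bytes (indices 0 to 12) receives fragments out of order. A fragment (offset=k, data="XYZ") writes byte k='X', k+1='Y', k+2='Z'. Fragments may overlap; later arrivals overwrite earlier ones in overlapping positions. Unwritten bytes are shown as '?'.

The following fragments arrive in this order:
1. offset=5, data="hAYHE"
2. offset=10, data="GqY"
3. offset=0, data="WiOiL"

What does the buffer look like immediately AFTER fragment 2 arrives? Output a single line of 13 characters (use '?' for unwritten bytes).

Fragment 1: offset=5 data="hAYHE" -> buffer=?????hAYHE???
Fragment 2: offset=10 data="GqY" -> buffer=?????hAYHEGqY

Answer: ?????hAYHEGqY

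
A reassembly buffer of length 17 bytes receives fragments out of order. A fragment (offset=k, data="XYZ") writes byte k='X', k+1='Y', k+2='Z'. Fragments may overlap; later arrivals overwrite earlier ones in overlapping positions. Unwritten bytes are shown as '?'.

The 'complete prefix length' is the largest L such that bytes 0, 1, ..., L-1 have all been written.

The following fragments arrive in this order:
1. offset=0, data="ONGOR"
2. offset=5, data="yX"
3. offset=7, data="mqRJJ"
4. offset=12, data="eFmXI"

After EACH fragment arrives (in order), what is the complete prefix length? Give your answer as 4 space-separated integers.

Fragment 1: offset=0 data="ONGOR" -> buffer=ONGOR???????????? -> prefix_len=5
Fragment 2: offset=5 data="yX" -> buffer=ONGORyX?????????? -> prefix_len=7
Fragment 3: offset=7 data="mqRJJ" -> buffer=ONGORyXmqRJJ????? -> prefix_len=12
Fragment 4: offset=12 data="eFmXI" -> buffer=ONGORyXmqRJJeFmXI -> prefix_len=17

Answer: 5 7 12 17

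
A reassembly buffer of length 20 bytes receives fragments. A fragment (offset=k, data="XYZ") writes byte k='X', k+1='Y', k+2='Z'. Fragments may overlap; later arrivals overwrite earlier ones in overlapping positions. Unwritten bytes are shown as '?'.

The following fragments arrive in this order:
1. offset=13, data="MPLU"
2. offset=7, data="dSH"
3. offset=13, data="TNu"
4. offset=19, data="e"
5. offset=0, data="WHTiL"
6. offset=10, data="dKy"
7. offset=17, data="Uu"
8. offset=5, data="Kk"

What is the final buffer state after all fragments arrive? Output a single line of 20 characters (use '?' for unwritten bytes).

Fragment 1: offset=13 data="MPLU" -> buffer=?????????????MPLU???
Fragment 2: offset=7 data="dSH" -> buffer=???????dSH???MPLU???
Fragment 3: offset=13 data="TNu" -> buffer=???????dSH???TNuU???
Fragment 4: offset=19 data="e" -> buffer=???????dSH???TNuU??e
Fragment 5: offset=0 data="WHTiL" -> buffer=WHTiL??dSH???TNuU??e
Fragment 6: offset=10 data="dKy" -> buffer=WHTiL??dSHdKyTNuU??e
Fragment 7: offset=17 data="Uu" -> buffer=WHTiL??dSHdKyTNuUUue
Fragment 8: offset=5 data="Kk" -> buffer=WHTiLKkdSHdKyTNuUUue

Answer: WHTiLKkdSHdKyTNuUUue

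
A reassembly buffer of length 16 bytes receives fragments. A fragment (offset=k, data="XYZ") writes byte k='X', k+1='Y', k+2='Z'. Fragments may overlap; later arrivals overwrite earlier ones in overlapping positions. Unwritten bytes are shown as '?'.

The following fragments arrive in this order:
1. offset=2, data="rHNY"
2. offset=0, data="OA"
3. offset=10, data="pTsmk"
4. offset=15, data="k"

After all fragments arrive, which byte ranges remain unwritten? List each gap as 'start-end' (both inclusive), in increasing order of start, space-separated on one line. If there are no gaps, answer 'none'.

Fragment 1: offset=2 len=4
Fragment 2: offset=0 len=2
Fragment 3: offset=10 len=5
Fragment 4: offset=15 len=1
Gaps: 6-9

Answer: 6-9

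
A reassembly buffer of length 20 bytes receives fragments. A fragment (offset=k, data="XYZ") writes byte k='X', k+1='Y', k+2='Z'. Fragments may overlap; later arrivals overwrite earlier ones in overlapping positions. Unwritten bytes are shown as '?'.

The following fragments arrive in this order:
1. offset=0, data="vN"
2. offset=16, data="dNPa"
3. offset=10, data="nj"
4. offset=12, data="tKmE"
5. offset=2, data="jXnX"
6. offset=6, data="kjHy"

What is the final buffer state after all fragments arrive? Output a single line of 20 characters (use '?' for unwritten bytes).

Answer: vNjXnXkjHynjtKmEdNPa

Derivation:
Fragment 1: offset=0 data="vN" -> buffer=vN??????????????????
Fragment 2: offset=16 data="dNPa" -> buffer=vN??????????????dNPa
Fragment 3: offset=10 data="nj" -> buffer=vN????????nj????dNPa
Fragment 4: offset=12 data="tKmE" -> buffer=vN????????njtKmEdNPa
Fragment 5: offset=2 data="jXnX" -> buffer=vNjXnX????njtKmEdNPa
Fragment 6: offset=6 data="kjHy" -> buffer=vNjXnXkjHynjtKmEdNPa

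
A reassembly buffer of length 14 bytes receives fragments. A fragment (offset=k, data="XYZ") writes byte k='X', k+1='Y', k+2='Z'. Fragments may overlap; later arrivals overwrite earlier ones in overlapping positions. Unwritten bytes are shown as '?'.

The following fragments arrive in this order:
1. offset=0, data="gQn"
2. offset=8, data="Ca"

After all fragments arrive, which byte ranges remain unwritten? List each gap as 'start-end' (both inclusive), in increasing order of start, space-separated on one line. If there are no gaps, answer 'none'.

Answer: 3-7 10-13

Derivation:
Fragment 1: offset=0 len=3
Fragment 2: offset=8 len=2
Gaps: 3-7 10-13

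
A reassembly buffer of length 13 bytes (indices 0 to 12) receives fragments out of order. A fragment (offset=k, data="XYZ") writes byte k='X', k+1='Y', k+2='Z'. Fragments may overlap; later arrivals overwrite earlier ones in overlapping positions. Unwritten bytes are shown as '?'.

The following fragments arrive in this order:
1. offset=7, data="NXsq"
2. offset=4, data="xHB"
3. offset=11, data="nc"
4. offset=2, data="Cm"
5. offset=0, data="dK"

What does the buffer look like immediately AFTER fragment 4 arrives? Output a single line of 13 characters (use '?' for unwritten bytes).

Fragment 1: offset=7 data="NXsq" -> buffer=???????NXsq??
Fragment 2: offset=4 data="xHB" -> buffer=????xHBNXsq??
Fragment 3: offset=11 data="nc" -> buffer=????xHBNXsqnc
Fragment 4: offset=2 data="Cm" -> buffer=??CmxHBNXsqnc

Answer: ??CmxHBNXsqnc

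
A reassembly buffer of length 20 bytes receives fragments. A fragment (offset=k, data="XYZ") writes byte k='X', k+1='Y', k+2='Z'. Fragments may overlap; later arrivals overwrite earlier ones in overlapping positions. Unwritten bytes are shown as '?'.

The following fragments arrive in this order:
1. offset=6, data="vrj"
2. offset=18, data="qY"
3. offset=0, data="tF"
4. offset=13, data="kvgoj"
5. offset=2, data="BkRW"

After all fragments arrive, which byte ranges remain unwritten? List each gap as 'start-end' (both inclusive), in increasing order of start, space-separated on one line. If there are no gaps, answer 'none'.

Fragment 1: offset=6 len=3
Fragment 2: offset=18 len=2
Fragment 3: offset=0 len=2
Fragment 4: offset=13 len=5
Fragment 5: offset=2 len=4
Gaps: 9-12

Answer: 9-12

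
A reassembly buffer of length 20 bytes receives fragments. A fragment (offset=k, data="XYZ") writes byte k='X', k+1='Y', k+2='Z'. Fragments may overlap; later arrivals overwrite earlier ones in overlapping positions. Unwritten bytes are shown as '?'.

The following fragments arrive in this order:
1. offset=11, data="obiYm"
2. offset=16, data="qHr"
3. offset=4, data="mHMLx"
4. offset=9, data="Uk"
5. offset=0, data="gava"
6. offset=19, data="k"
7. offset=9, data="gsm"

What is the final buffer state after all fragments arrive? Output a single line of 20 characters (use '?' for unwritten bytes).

Answer: gavamHMLxgsmbiYmqHrk

Derivation:
Fragment 1: offset=11 data="obiYm" -> buffer=???????????obiYm????
Fragment 2: offset=16 data="qHr" -> buffer=???????????obiYmqHr?
Fragment 3: offset=4 data="mHMLx" -> buffer=????mHMLx??obiYmqHr?
Fragment 4: offset=9 data="Uk" -> buffer=????mHMLxUkobiYmqHr?
Fragment 5: offset=0 data="gava" -> buffer=gavamHMLxUkobiYmqHr?
Fragment 6: offset=19 data="k" -> buffer=gavamHMLxUkobiYmqHrk
Fragment 7: offset=9 data="gsm" -> buffer=gavamHMLxgsmbiYmqHrk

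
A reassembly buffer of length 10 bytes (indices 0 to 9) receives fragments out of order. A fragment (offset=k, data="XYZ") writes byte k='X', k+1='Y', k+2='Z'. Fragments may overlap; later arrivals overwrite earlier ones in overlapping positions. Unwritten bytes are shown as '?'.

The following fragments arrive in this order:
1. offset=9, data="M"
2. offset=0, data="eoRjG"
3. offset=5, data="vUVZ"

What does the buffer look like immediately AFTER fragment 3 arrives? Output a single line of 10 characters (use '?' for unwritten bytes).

Fragment 1: offset=9 data="M" -> buffer=?????????M
Fragment 2: offset=0 data="eoRjG" -> buffer=eoRjG????M
Fragment 3: offset=5 data="vUVZ" -> buffer=eoRjGvUVZM

Answer: eoRjGvUVZM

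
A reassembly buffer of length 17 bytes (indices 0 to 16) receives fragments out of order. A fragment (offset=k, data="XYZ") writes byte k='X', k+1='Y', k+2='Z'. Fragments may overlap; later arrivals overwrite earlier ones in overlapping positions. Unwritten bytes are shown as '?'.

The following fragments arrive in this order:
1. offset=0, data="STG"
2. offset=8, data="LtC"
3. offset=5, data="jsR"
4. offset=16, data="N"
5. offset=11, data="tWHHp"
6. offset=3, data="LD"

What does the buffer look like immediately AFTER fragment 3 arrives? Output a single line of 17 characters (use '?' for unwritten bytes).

Fragment 1: offset=0 data="STG" -> buffer=STG??????????????
Fragment 2: offset=8 data="LtC" -> buffer=STG?????LtC??????
Fragment 3: offset=5 data="jsR" -> buffer=STG??jsRLtC??????

Answer: STG??jsRLtC??????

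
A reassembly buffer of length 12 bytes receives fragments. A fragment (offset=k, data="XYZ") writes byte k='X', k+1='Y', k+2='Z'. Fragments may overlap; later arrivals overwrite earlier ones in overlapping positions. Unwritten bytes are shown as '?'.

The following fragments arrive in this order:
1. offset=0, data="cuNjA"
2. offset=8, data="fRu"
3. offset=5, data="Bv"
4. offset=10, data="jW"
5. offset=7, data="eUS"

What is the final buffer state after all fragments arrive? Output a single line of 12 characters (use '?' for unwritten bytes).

Fragment 1: offset=0 data="cuNjA" -> buffer=cuNjA???????
Fragment 2: offset=8 data="fRu" -> buffer=cuNjA???fRu?
Fragment 3: offset=5 data="Bv" -> buffer=cuNjABv?fRu?
Fragment 4: offset=10 data="jW" -> buffer=cuNjABv?fRjW
Fragment 5: offset=7 data="eUS" -> buffer=cuNjABveUSjW

Answer: cuNjABveUSjW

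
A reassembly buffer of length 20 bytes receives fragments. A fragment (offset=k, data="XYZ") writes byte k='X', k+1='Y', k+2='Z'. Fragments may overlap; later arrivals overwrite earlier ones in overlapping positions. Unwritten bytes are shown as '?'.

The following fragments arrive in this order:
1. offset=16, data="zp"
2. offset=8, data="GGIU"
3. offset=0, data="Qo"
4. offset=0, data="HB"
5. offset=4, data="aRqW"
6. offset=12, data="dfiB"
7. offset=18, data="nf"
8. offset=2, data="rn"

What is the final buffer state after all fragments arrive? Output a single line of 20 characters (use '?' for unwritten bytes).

Answer: HBrnaRqWGGIUdfiBzpnf

Derivation:
Fragment 1: offset=16 data="zp" -> buffer=????????????????zp??
Fragment 2: offset=8 data="GGIU" -> buffer=????????GGIU????zp??
Fragment 3: offset=0 data="Qo" -> buffer=Qo??????GGIU????zp??
Fragment 4: offset=0 data="HB" -> buffer=HB??????GGIU????zp??
Fragment 5: offset=4 data="aRqW" -> buffer=HB??aRqWGGIU????zp??
Fragment 6: offset=12 data="dfiB" -> buffer=HB??aRqWGGIUdfiBzp??
Fragment 7: offset=18 data="nf" -> buffer=HB??aRqWGGIUdfiBzpnf
Fragment 8: offset=2 data="rn" -> buffer=HBrnaRqWGGIUdfiBzpnf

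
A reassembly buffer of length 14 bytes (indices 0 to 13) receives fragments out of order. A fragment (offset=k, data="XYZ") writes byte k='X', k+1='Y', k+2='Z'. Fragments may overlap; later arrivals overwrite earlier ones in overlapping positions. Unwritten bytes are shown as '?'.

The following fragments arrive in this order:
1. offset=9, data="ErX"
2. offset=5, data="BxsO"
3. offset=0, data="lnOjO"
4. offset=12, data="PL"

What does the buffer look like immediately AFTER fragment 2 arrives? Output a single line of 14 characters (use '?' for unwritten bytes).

Fragment 1: offset=9 data="ErX" -> buffer=?????????ErX??
Fragment 2: offset=5 data="BxsO" -> buffer=?????BxsOErX??

Answer: ?????BxsOErX??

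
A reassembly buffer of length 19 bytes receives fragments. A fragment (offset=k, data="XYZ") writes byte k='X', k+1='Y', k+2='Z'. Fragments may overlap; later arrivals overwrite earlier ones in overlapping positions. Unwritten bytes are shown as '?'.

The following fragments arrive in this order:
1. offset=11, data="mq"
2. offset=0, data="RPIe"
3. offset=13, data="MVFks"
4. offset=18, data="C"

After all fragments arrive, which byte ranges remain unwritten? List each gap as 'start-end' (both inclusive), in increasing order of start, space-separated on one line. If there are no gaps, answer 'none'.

Fragment 1: offset=11 len=2
Fragment 2: offset=0 len=4
Fragment 3: offset=13 len=5
Fragment 4: offset=18 len=1
Gaps: 4-10

Answer: 4-10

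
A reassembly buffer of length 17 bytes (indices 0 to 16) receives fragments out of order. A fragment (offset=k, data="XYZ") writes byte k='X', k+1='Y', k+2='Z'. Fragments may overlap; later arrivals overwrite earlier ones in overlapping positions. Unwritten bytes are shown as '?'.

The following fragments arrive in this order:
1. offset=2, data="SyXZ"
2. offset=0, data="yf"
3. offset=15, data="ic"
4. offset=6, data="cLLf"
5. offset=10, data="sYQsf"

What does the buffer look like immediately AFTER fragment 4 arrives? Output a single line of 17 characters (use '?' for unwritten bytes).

Answer: yfSyXZcLLf?????ic

Derivation:
Fragment 1: offset=2 data="SyXZ" -> buffer=??SyXZ???????????
Fragment 2: offset=0 data="yf" -> buffer=yfSyXZ???????????
Fragment 3: offset=15 data="ic" -> buffer=yfSyXZ?????????ic
Fragment 4: offset=6 data="cLLf" -> buffer=yfSyXZcLLf?????ic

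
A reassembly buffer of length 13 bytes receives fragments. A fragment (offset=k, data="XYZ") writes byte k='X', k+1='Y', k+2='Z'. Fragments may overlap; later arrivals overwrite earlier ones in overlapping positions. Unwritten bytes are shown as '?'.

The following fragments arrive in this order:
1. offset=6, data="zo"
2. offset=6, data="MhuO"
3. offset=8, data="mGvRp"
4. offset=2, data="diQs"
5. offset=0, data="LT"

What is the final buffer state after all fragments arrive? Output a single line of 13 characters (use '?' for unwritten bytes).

Answer: LTdiQsMhmGvRp

Derivation:
Fragment 1: offset=6 data="zo" -> buffer=??????zo?????
Fragment 2: offset=6 data="MhuO" -> buffer=??????MhuO???
Fragment 3: offset=8 data="mGvRp" -> buffer=??????MhmGvRp
Fragment 4: offset=2 data="diQs" -> buffer=??diQsMhmGvRp
Fragment 5: offset=0 data="LT" -> buffer=LTdiQsMhmGvRp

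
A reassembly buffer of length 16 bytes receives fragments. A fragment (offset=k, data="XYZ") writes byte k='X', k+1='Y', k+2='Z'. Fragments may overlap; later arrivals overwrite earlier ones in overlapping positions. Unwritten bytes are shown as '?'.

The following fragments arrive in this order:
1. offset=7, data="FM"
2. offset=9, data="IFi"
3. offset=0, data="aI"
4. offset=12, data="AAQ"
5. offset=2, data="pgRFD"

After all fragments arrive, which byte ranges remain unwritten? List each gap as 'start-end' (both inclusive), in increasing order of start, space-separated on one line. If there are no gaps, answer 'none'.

Answer: 15-15

Derivation:
Fragment 1: offset=7 len=2
Fragment 2: offset=9 len=3
Fragment 3: offset=0 len=2
Fragment 4: offset=12 len=3
Fragment 5: offset=2 len=5
Gaps: 15-15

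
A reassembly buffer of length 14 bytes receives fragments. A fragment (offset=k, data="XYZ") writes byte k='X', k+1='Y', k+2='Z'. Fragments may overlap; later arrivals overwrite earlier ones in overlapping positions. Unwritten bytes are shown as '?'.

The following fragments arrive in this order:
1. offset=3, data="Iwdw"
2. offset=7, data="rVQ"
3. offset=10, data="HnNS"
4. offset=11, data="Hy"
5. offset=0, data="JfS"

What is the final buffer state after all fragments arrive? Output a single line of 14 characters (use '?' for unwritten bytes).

Fragment 1: offset=3 data="Iwdw" -> buffer=???Iwdw???????
Fragment 2: offset=7 data="rVQ" -> buffer=???IwdwrVQ????
Fragment 3: offset=10 data="HnNS" -> buffer=???IwdwrVQHnNS
Fragment 4: offset=11 data="Hy" -> buffer=???IwdwrVQHHyS
Fragment 5: offset=0 data="JfS" -> buffer=JfSIwdwrVQHHyS

Answer: JfSIwdwrVQHHyS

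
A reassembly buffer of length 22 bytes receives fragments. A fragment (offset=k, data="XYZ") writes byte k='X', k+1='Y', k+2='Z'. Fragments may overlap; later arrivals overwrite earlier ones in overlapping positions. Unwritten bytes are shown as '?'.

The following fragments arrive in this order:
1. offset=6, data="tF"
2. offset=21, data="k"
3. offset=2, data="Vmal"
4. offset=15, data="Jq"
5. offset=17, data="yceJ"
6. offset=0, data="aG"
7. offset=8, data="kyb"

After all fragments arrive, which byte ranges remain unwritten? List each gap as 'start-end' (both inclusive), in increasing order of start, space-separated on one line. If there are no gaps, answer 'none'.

Fragment 1: offset=6 len=2
Fragment 2: offset=21 len=1
Fragment 3: offset=2 len=4
Fragment 4: offset=15 len=2
Fragment 5: offset=17 len=4
Fragment 6: offset=0 len=2
Fragment 7: offset=8 len=3
Gaps: 11-14

Answer: 11-14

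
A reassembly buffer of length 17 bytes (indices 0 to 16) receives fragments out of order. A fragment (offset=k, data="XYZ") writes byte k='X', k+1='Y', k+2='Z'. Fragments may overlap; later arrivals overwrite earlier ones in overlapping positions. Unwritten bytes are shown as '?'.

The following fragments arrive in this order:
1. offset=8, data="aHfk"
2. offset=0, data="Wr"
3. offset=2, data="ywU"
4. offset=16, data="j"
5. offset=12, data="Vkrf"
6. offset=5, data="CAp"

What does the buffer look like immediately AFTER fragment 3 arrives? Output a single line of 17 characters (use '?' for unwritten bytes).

Fragment 1: offset=8 data="aHfk" -> buffer=????????aHfk?????
Fragment 2: offset=0 data="Wr" -> buffer=Wr??????aHfk?????
Fragment 3: offset=2 data="ywU" -> buffer=WrywU???aHfk?????

Answer: WrywU???aHfk?????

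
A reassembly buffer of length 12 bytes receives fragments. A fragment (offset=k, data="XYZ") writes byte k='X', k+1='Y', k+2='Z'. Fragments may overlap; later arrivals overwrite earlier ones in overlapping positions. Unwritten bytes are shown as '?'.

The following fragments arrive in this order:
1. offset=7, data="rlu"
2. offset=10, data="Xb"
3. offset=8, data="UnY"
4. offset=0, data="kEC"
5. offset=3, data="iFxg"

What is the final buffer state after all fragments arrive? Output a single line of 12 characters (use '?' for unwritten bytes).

Answer: kECiFxgrUnYb

Derivation:
Fragment 1: offset=7 data="rlu" -> buffer=???????rlu??
Fragment 2: offset=10 data="Xb" -> buffer=???????rluXb
Fragment 3: offset=8 data="UnY" -> buffer=???????rUnYb
Fragment 4: offset=0 data="kEC" -> buffer=kEC????rUnYb
Fragment 5: offset=3 data="iFxg" -> buffer=kECiFxgrUnYb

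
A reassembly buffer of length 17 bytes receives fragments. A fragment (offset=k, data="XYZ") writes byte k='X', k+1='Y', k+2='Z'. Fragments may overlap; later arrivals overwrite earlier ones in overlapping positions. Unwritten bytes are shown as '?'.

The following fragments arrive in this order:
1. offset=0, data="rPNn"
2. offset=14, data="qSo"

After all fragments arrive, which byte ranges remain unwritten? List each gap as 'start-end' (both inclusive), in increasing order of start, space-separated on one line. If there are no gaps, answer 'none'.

Fragment 1: offset=0 len=4
Fragment 2: offset=14 len=3
Gaps: 4-13

Answer: 4-13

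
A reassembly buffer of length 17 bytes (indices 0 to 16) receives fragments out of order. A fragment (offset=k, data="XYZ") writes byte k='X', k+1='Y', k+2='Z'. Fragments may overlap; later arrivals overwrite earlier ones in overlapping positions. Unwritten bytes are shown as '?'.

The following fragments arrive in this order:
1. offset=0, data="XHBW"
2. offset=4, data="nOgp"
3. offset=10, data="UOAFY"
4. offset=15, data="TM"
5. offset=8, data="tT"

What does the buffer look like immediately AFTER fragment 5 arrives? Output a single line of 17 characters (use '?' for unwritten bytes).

Fragment 1: offset=0 data="XHBW" -> buffer=XHBW?????????????
Fragment 2: offset=4 data="nOgp" -> buffer=XHBWnOgp?????????
Fragment 3: offset=10 data="UOAFY" -> buffer=XHBWnOgp??UOAFY??
Fragment 4: offset=15 data="TM" -> buffer=XHBWnOgp??UOAFYTM
Fragment 5: offset=8 data="tT" -> buffer=XHBWnOgptTUOAFYTM

Answer: XHBWnOgptTUOAFYTM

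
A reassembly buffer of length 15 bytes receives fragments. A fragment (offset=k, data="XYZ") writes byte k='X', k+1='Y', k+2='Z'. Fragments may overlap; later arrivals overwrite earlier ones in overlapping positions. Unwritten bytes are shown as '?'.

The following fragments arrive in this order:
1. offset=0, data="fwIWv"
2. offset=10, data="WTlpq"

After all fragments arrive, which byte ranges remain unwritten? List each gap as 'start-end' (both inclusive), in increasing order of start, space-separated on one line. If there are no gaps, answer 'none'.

Answer: 5-9

Derivation:
Fragment 1: offset=0 len=5
Fragment 2: offset=10 len=5
Gaps: 5-9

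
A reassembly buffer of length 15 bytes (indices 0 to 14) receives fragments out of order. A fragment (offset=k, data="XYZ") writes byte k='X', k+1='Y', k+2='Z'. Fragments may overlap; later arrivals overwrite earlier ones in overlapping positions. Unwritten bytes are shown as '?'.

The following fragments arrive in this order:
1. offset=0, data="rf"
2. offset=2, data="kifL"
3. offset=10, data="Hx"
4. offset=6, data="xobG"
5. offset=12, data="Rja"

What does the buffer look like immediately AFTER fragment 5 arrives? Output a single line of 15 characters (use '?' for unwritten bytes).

Fragment 1: offset=0 data="rf" -> buffer=rf?????????????
Fragment 2: offset=2 data="kifL" -> buffer=rfkifL?????????
Fragment 3: offset=10 data="Hx" -> buffer=rfkifL????Hx???
Fragment 4: offset=6 data="xobG" -> buffer=rfkifLxobGHx???
Fragment 5: offset=12 data="Rja" -> buffer=rfkifLxobGHxRja

Answer: rfkifLxobGHxRja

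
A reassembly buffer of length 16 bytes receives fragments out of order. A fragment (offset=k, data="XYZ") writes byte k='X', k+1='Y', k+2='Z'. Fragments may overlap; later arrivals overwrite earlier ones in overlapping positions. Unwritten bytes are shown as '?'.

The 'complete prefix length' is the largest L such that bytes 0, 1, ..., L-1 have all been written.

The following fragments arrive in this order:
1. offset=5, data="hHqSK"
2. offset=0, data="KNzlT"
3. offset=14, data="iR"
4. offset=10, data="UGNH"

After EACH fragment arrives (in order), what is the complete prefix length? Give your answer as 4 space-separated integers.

Answer: 0 10 10 16

Derivation:
Fragment 1: offset=5 data="hHqSK" -> buffer=?????hHqSK?????? -> prefix_len=0
Fragment 2: offset=0 data="KNzlT" -> buffer=KNzlThHqSK?????? -> prefix_len=10
Fragment 3: offset=14 data="iR" -> buffer=KNzlThHqSK????iR -> prefix_len=10
Fragment 4: offset=10 data="UGNH" -> buffer=KNzlThHqSKUGNHiR -> prefix_len=16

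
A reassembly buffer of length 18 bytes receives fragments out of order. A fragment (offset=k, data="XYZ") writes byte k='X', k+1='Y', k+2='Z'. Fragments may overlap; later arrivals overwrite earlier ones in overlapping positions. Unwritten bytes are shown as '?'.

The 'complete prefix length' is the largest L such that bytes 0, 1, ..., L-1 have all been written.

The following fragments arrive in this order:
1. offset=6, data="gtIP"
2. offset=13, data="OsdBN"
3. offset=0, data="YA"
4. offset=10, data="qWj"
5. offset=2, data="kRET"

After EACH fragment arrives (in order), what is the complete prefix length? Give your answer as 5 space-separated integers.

Answer: 0 0 2 2 18

Derivation:
Fragment 1: offset=6 data="gtIP" -> buffer=??????gtIP???????? -> prefix_len=0
Fragment 2: offset=13 data="OsdBN" -> buffer=??????gtIP???OsdBN -> prefix_len=0
Fragment 3: offset=0 data="YA" -> buffer=YA????gtIP???OsdBN -> prefix_len=2
Fragment 4: offset=10 data="qWj" -> buffer=YA????gtIPqWjOsdBN -> prefix_len=2
Fragment 5: offset=2 data="kRET" -> buffer=YAkRETgtIPqWjOsdBN -> prefix_len=18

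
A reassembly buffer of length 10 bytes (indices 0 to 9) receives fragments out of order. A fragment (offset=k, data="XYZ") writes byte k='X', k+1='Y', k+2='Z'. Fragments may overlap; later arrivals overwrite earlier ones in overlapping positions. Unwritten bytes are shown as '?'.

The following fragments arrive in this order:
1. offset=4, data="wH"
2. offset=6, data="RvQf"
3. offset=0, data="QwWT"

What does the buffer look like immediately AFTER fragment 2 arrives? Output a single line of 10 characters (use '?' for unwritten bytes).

Fragment 1: offset=4 data="wH" -> buffer=????wH????
Fragment 2: offset=6 data="RvQf" -> buffer=????wHRvQf

Answer: ????wHRvQf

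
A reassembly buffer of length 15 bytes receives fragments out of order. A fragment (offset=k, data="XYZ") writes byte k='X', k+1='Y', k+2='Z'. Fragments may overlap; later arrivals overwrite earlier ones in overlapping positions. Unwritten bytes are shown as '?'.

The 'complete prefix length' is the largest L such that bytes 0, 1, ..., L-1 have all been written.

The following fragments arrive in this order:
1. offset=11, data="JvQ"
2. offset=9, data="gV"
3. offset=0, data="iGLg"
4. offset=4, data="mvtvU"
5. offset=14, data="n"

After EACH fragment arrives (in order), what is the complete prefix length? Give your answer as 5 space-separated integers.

Fragment 1: offset=11 data="JvQ" -> buffer=???????????JvQ? -> prefix_len=0
Fragment 2: offset=9 data="gV" -> buffer=?????????gVJvQ? -> prefix_len=0
Fragment 3: offset=0 data="iGLg" -> buffer=iGLg?????gVJvQ? -> prefix_len=4
Fragment 4: offset=4 data="mvtvU" -> buffer=iGLgmvtvUgVJvQ? -> prefix_len=14
Fragment 5: offset=14 data="n" -> buffer=iGLgmvtvUgVJvQn -> prefix_len=15

Answer: 0 0 4 14 15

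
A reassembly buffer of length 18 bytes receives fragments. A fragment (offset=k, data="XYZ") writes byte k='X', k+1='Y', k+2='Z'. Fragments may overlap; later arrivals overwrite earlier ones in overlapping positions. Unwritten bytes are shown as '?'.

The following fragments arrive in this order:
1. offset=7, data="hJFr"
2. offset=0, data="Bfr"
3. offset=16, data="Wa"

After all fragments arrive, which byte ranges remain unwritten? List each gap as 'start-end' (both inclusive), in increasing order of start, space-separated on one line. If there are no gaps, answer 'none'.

Fragment 1: offset=7 len=4
Fragment 2: offset=0 len=3
Fragment 3: offset=16 len=2
Gaps: 3-6 11-15

Answer: 3-6 11-15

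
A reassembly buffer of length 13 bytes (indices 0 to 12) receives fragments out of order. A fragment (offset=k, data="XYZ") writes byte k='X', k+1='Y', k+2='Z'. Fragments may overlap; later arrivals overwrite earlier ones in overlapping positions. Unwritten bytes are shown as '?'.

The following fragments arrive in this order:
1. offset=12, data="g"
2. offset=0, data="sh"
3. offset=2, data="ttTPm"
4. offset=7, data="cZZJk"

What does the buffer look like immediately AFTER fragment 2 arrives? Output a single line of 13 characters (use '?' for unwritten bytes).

Fragment 1: offset=12 data="g" -> buffer=????????????g
Fragment 2: offset=0 data="sh" -> buffer=sh??????????g

Answer: sh??????????g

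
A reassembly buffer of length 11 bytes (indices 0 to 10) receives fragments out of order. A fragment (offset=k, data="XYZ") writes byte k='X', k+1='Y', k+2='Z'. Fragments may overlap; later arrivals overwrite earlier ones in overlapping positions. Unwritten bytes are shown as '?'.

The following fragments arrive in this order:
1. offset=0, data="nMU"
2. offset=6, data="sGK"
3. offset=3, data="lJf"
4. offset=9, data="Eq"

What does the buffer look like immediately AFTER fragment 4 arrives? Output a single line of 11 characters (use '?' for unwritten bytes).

Answer: nMUlJfsGKEq

Derivation:
Fragment 1: offset=0 data="nMU" -> buffer=nMU????????
Fragment 2: offset=6 data="sGK" -> buffer=nMU???sGK??
Fragment 3: offset=3 data="lJf" -> buffer=nMUlJfsGK??
Fragment 4: offset=9 data="Eq" -> buffer=nMUlJfsGKEq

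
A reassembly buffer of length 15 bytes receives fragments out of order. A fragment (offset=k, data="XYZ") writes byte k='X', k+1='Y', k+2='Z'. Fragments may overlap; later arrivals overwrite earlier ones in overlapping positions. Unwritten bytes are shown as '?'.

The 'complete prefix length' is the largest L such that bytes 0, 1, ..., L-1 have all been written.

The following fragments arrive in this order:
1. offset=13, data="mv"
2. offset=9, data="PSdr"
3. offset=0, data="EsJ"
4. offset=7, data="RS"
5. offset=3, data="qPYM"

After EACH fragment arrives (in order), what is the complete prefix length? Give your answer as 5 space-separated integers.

Answer: 0 0 3 3 15

Derivation:
Fragment 1: offset=13 data="mv" -> buffer=?????????????mv -> prefix_len=0
Fragment 2: offset=9 data="PSdr" -> buffer=?????????PSdrmv -> prefix_len=0
Fragment 3: offset=0 data="EsJ" -> buffer=EsJ??????PSdrmv -> prefix_len=3
Fragment 4: offset=7 data="RS" -> buffer=EsJ????RSPSdrmv -> prefix_len=3
Fragment 5: offset=3 data="qPYM" -> buffer=EsJqPYMRSPSdrmv -> prefix_len=15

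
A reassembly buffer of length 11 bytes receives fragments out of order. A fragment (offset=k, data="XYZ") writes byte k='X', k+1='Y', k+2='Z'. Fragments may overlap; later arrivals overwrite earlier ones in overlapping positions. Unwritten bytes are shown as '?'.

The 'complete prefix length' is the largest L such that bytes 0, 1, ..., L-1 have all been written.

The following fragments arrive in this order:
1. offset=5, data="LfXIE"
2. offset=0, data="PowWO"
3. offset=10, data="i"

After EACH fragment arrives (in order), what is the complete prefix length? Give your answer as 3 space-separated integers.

Fragment 1: offset=5 data="LfXIE" -> buffer=?????LfXIE? -> prefix_len=0
Fragment 2: offset=0 data="PowWO" -> buffer=PowWOLfXIE? -> prefix_len=10
Fragment 3: offset=10 data="i" -> buffer=PowWOLfXIEi -> prefix_len=11

Answer: 0 10 11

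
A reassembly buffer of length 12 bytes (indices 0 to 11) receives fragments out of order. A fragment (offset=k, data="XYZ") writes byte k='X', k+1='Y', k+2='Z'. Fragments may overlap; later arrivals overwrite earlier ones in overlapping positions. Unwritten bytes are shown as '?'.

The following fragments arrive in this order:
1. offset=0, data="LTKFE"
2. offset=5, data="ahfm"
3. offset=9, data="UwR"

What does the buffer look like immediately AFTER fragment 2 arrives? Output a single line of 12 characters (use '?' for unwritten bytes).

Answer: LTKFEahfm???

Derivation:
Fragment 1: offset=0 data="LTKFE" -> buffer=LTKFE???????
Fragment 2: offset=5 data="ahfm" -> buffer=LTKFEahfm???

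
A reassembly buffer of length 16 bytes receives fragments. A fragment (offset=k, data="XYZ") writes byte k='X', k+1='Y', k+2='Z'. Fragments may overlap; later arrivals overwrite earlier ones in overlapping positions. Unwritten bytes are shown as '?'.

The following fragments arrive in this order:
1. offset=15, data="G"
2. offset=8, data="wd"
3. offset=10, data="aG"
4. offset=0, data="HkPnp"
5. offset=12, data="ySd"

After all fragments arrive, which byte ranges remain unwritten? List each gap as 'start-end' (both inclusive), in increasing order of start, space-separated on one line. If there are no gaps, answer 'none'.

Answer: 5-7

Derivation:
Fragment 1: offset=15 len=1
Fragment 2: offset=8 len=2
Fragment 3: offset=10 len=2
Fragment 4: offset=0 len=5
Fragment 5: offset=12 len=3
Gaps: 5-7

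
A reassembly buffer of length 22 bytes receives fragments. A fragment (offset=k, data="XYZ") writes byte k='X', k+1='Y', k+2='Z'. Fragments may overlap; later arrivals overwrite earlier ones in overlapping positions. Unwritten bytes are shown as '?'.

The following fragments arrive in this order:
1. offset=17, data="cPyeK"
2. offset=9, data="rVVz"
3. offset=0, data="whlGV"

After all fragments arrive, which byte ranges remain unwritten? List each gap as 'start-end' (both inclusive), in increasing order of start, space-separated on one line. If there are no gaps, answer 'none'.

Answer: 5-8 13-16

Derivation:
Fragment 1: offset=17 len=5
Fragment 2: offset=9 len=4
Fragment 3: offset=0 len=5
Gaps: 5-8 13-16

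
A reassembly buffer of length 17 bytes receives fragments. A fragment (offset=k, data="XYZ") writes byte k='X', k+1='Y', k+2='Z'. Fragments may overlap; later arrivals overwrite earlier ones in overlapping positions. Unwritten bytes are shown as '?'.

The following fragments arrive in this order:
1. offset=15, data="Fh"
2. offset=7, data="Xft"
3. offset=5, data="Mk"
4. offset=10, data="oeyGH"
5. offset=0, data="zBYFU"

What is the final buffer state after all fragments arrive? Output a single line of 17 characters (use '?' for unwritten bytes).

Fragment 1: offset=15 data="Fh" -> buffer=???????????????Fh
Fragment 2: offset=7 data="Xft" -> buffer=???????Xft?????Fh
Fragment 3: offset=5 data="Mk" -> buffer=?????MkXft?????Fh
Fragment 4: offset=10 data="oeyGH" -> buffer=?????MkXftoeyGHFh
Fragment 5: offset=0 data="zBYFU" -> buffer=zBYFUMkXftoeyGHFh

Answer: zBYFUMkXftoeyGHFh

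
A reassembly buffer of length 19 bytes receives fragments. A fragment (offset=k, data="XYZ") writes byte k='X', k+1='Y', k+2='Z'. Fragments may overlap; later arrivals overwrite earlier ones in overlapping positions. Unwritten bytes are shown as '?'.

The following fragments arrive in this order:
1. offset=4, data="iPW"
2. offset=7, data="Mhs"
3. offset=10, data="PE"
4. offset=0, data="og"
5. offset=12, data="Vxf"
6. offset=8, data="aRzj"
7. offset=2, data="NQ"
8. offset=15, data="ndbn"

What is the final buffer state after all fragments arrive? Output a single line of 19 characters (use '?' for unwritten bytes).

Fragment 1: offset=4 data="iPW" -> buffer=????iPW????????????
Fragment 2: offset=7 data="Mhs" -> buffer=????iPWMhs?????????
Fragment 3: offset=10 data="PE" -> buffer=????iPWMhsPE???????
Fragment 4: offset=0 data="og" -> buffer=og??iPWMhsPE???????
Fragment 5: offset=12 data="Vxf" -> buffer=og??iPWMhsPEVxf????
Fragment 6: offset=8 data="aRzj" -> buffer=og??iPWMaRzjVxf????
Fragment 7: offset=2 data="NQ" -> buffer=ogNQiPWMaRzjVxf????
Fragment 8: offset=15 data="ndbn" -> buffer=ogNQiPWMaRzjVxfndbn

Answer: ogNQiPWMaRzjVxfndbn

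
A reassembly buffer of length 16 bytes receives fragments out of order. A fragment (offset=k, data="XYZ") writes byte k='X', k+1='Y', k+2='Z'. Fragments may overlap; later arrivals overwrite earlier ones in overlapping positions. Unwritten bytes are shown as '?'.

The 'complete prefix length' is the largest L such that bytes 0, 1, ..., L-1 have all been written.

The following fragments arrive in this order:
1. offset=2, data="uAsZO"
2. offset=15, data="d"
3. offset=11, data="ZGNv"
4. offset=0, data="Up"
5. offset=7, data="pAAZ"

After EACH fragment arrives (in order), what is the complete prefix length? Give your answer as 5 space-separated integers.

Fragment 1: offset=2 data="uAsZO" -> buffer=??uAsZO????????? -> prefix_len=0
Fragment 2: offset=15 data="d" -> buffer=??uAsZO????????d -> prefix_len=0
Fragment 3: offset=11 data="ZGNv" -> buffer=??uAsZO????ZGNvd -> prefix_len=0
Fragment 4: offset=0 data="Up" -> buffer=UpuAsZO????ZGNvd -> prefix_len=7
Fragment 5: offset=7 data="pAAZ" -> buffer=UpuAsZOpAAZZGNvd -> prefix_len=16

Answer: 0 0 0 7 16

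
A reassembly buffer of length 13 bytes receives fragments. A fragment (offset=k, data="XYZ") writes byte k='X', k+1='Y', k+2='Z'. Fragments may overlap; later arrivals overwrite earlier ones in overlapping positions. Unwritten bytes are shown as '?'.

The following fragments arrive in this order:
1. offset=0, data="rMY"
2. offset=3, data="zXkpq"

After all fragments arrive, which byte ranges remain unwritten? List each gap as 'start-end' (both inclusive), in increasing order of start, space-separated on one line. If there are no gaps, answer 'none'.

Answer: 8-12

Derivation:
Fragment 1: offset=0 len=3
Fragment 2: offset=3 len=5
Gaps: 8-12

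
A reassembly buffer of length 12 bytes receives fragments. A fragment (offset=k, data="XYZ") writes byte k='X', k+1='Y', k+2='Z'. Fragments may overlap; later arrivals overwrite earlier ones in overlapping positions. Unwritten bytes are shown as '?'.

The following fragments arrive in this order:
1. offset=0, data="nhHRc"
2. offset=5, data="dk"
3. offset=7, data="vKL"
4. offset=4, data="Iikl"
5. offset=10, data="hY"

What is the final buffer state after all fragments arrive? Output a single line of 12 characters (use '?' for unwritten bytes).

Fragment 1: offset=0 data="nhHRc" -> buffer=nhHRc???????
Fragment 2: offset=5 data="dk" -> buffer=nhHRcdk?????
Fragment 3: offset=7 data="vKL" -> buffer=nhHRcdkvKL??
Fragment 4: offset=4 data="Iikl" -> buffer=nhHRIiklKL??
Fragment 5: offset=10 data="hY" -> buffer=nhHRIiklKLhY

Answer: nhHRIiklKLhY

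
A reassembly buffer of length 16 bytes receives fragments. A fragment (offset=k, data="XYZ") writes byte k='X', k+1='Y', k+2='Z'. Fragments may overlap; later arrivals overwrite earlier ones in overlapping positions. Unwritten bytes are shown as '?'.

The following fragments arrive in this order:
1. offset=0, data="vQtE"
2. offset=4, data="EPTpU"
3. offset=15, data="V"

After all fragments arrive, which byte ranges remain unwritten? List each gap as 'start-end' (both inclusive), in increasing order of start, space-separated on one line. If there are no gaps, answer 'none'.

Fragment 1: offset=0 len=4
Fragment 2: offset=4 len=5
Fragment 3: offset=15 len=1
Gaps: 9-14

Answer: 9-14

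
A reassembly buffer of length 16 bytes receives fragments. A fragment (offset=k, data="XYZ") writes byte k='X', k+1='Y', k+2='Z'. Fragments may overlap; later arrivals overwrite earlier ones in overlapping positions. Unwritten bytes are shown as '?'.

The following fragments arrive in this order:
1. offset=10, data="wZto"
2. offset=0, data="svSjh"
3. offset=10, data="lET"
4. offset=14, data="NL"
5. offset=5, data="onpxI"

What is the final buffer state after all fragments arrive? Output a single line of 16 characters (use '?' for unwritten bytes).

Fragment 1: offset=10 data="wZto" -> buffer=??????????wZto??
Fragment 2: offset=0 data="svSjh" -> buffer=svSjh?????wZto??
Fragment 3: offset=10 data="lET" -> buffer=svSjh?????lETo??
Fragment 4: offset=14 data="NL" -> buffer=svSjh?????lEToNL
Fragment 5: offset=5 data="onpxI" -> buffer=svSjhonpxIlEToNL

Answer: svSjhonpxIlEToNL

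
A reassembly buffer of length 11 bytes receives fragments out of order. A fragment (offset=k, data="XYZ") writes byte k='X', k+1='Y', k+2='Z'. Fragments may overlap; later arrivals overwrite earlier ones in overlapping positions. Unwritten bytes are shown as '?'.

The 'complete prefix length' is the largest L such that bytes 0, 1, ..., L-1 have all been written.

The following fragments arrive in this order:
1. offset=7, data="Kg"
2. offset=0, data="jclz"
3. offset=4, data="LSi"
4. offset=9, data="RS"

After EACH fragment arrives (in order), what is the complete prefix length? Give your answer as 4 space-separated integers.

Answer: 0 4 9 11

Derivation:
Fragment 1: offset=7 data="Kg" -> buffer=???????Kg?? -> prefix_len=0
Fragment 2: offset=0 data="jclz" -> buffer=jclz???Kg?? -> prefix_len=4
Fragment 3: offset=4 data="LSi" -> buffer=jclzLSiKg?? -> prefix_len=9
Fragment 4: offset=9 data="RS" -> buffer=jclzLSiKgRS -> prefix_len=11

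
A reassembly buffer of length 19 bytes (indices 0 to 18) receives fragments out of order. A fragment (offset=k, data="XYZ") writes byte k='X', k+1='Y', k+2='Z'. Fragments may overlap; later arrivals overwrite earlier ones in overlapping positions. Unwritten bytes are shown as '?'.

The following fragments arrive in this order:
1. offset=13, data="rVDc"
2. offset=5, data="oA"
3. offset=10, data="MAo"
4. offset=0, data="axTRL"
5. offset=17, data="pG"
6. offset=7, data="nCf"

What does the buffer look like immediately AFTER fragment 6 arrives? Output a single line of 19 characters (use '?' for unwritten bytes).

Fragment 1: offset=13 data="rVDc" -> buffer=?????????????rVDc??
Fragment 2: offset=5 data="oA" -> buffer=?????oA??????rVDc??
Fragment 3: offset=10 data="MAo" -> buffer=?????oA???MAorVDc??
Fragment 4: offset=0 data="axTRL" -> buffer=axTRLoA???MAorVDc??
Fragment 5: offset=17 data="pG" -> buffer=axTRLoA???MAorVDcpG
Fragment 6: offset=7 data="nCf" -> buffer=axTRLoAnCfMAorVDcpG

Answer: axTRLoAnCfMAorVDcpG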